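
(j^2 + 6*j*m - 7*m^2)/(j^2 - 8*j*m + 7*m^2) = (j + 7*m)/(j - 7*m)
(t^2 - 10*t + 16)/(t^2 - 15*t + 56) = (t - 2)/(t - 7)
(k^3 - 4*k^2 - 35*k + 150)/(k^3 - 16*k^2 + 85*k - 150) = (k + 6)/(k - 6)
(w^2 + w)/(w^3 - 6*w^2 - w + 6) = w/(w^2 - 7*w + 6)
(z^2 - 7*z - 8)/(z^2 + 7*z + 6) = (z - 8)/(z + 6)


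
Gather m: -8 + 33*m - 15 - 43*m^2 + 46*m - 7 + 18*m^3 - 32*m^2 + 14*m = 18*m^3 - 75*m^2 + 93*m - 30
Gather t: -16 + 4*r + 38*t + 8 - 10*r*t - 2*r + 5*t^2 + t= 2*r + 5*t^2 + t*(39 - 10*r) - 8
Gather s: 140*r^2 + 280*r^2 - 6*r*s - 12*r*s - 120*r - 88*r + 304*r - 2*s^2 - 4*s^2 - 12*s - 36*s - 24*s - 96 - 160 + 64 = 420*r^2 + 96*r - 6*s^2 + s*(-18*r - 72) - 192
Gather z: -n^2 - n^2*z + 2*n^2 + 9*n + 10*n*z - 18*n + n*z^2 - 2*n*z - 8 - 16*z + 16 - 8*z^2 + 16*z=n^2 - 9*n + z^2*(n - 8) + z*(-n^2 + 8*n) + 8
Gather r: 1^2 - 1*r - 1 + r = 0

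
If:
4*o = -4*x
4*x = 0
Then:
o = 0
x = 0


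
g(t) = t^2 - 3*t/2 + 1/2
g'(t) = 2*t - 3/2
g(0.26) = 0.18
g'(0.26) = -0.98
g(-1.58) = 5.37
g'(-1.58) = -4.66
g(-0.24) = 0.92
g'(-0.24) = -1.98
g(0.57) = -0.03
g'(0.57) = -0.36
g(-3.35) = 16.75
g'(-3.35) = -8.20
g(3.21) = 5.99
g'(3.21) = 4.92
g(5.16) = 19.39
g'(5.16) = 8.82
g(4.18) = 11.70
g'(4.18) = 6.86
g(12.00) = 126.50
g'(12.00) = 22.50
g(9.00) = 68.00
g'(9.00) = 16.50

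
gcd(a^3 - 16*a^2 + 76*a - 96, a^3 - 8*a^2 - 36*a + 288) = a^2 - 14*a + 48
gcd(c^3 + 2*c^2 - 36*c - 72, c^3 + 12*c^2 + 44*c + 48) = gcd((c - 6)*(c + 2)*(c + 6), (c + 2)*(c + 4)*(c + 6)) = c^2 + 8*c + 12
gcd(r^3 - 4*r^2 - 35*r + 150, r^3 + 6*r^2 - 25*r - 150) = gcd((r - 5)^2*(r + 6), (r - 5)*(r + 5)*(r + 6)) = r^2 + r - 30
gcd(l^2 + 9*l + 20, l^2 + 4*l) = l + 4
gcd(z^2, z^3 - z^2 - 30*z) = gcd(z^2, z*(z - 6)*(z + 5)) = z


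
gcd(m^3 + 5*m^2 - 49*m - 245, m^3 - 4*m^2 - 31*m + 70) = m^2 - 2*m - 35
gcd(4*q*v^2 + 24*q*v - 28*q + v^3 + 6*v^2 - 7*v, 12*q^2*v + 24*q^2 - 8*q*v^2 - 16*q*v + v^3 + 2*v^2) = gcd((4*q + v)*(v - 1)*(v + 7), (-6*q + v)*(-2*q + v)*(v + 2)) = 1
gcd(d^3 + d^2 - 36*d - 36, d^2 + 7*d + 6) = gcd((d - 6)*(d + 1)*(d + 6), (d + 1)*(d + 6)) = d^2 + 7*d + 6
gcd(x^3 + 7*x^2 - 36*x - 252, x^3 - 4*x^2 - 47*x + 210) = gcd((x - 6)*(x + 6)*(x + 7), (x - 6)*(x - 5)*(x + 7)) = x^2 + x - 42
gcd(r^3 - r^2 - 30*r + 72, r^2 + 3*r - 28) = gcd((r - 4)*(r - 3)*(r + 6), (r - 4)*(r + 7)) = r - 4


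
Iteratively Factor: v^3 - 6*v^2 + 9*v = (v)*(v^2 - 6*v + 9) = v*(v - 3)*(v - 3)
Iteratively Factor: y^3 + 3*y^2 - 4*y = (y - 1)*(y^2 + 4*y) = y*(y - 1)*(y + 4)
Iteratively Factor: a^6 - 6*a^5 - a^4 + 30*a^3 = (a)*(a^5 - 6*a^4 - a^3 + 30*a^2) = a^2*(a^4 - 6*a^3 - a^2 + 30*a) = a^2*(a - 5)*(a^3 - a^2 - 6*a) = a^2*(a - 5)*(a - 3)*(a^2 + 2*a) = a^3*(a - 5)*(a - 3)*(a + 2)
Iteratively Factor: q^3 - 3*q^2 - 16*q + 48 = (q - 4)*(q^2 + q - 12) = (q - 4)*(q + 4)*(q - 3)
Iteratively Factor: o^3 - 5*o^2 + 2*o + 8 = (o - 2)*(o^2 - 3*o - 4) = (o - 2)*(o + 1)*(o - 4)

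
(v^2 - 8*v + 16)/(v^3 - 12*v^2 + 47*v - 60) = (v - 4)/(v^2 - 8*v + 15)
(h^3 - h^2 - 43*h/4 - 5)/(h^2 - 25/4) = (2*h^2 - 7*h - 4)/(2*h - 5)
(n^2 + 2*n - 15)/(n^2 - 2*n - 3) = (n + 5)/(n + 1)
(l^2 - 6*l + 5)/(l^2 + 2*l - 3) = (l - 5)/(l + 3)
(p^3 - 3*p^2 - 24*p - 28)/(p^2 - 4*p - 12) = (p^2 - 5*p - 14)/(p - 6)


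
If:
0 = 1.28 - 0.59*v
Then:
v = 2.17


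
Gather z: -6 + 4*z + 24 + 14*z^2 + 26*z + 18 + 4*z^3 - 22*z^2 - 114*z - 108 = 4*z^3 - 8*z^2 - 84*z - 72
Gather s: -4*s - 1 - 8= -4*s - 9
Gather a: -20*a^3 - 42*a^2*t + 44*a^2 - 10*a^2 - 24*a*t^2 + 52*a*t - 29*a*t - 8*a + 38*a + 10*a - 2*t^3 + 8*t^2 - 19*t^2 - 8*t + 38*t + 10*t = -20*a^3 + a^2*(34 - 42*t) + a*(-24*t^2 + 23*t + 40) - 2*t^3 - 11*t^2 + 40*t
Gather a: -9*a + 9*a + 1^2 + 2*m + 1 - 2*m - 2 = 0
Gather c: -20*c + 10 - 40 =-20*c - 30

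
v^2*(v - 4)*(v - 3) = v^4 - 7*v^3 + 12*v^2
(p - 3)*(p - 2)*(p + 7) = p^3 + 2*p^2 - 29*p + 42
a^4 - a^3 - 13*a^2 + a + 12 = (a - 4)*(a - 1)*(a + 1)*(a + 3)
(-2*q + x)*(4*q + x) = -8*q^2 + 2*q*x + x^2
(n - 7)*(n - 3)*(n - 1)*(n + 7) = n^4 - 4*n^3 - 46*n^2 + 196*n - 147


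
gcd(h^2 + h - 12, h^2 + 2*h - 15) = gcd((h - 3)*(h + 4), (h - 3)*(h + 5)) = h - 3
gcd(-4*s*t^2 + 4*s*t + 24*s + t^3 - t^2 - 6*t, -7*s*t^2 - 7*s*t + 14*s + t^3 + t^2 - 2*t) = t + 2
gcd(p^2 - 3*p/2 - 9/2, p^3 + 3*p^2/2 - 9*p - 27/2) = p^2 - 3*p/2 - 9/2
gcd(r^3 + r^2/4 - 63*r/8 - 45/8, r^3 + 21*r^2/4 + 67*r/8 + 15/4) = r^2 + 13*r/4 + 15/8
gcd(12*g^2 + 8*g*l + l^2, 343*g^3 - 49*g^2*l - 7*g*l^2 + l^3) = 1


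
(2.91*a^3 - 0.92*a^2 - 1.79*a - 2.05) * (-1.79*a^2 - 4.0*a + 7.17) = -5.2089*a^5 - 9.9932*a^4 + 27.7488*a^3 + 4.2331*a^2 - 4.6343*a - 14.6985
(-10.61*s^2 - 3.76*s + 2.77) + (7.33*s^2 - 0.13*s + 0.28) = -3.28*s^2 - 3.89*s + 3.05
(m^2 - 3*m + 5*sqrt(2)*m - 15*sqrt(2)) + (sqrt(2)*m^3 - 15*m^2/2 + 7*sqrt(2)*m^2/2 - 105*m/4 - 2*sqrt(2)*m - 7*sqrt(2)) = sqrt(2)*m^3 - 13*m^2/2 + 7*sqrt(2)*m^2/2 - 117*m/4 + 3*sqrt(2)*m - 22*sqrt(2)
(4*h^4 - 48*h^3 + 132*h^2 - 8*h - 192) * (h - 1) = 4*h^5 - 52*h^4 + 180*h^3 - 140*h^2 - 184*h + 192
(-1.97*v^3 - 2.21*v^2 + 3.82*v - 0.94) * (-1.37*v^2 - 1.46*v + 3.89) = 2.6989*v^5 + 5.9039*v^4 - 9.6701*v^3 - 12.8863*v^2 + 16.2322*v - 3.6566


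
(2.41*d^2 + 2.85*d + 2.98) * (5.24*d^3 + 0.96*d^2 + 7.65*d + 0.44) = 12.6284*d^5 + 17.2476*d^4 + 36.7877*d^3 + 25.7237*d^2 + 24.051*d + 1.3112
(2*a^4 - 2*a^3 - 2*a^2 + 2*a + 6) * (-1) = -2*a^4 + 2*a^3 + 2*a^2 - 2*a - 6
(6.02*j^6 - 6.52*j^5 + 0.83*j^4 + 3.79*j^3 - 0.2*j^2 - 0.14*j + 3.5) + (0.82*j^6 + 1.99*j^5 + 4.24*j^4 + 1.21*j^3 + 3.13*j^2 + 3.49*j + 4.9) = 6.84*j^6 - 4.53*j^5 + 5.07*j^4 + 5.0*j^3 + 2.93*j^2 + 3.35*j + 8.4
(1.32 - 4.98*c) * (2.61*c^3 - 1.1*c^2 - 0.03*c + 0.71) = -12.9978*c^4 + 8.9232*c^3 - 1.3026*c^2 - 3.5754*c + 0.9372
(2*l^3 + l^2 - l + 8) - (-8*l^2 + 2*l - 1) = 2*l^3 + 9*l^2 - 3*l + 9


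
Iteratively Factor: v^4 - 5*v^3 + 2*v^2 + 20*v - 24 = (v + 2)*(v^3 - 7*v^2 + 16*v - 12) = (v - 3)*(v + 2)*(v^2 - 4*v + 4) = (v - 3)*(v - 2)*(v + 2)*(v - 2)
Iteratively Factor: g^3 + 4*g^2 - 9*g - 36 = (g - 3)*(g^2 + 7*g + 12) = (g - 3)*(g + 4)*(g + 3)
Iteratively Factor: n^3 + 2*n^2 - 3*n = (n - 1)*(n^2 + 3*n) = (n - 1)*(n + 3)*(n)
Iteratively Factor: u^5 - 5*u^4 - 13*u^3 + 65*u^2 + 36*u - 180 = (u + 3)*(u^4 - 8*u^3 + 11*u^2 + 32*u - 60) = (u - 5)*(u + 3)*(u^3 - 3*u^2 - 4*u + 12) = (u - 5)*(u - 2)*(u + 3)*(u^2 - u - 6) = (u - 5)*(u - 2)*(u + 2)*(u + 3)*(u - 3)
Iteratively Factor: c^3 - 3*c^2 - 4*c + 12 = (c - 2)*(c^2 - c - 6) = (c - 2)*(c + 2)*(c - 3)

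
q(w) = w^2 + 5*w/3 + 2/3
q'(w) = 2*w + 5/3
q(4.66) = 30.15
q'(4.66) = 10.99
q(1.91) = 7.50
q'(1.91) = 5.49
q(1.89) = 7.39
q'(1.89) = 5.45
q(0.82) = 2.71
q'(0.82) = 3.31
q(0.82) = 2.71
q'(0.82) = 3.31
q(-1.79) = 0.89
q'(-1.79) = -1.91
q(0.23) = 1.10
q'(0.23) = 2.13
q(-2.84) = 4.00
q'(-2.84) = -4.01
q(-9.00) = 66.67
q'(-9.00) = -16.33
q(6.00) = 46.67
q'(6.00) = 13.67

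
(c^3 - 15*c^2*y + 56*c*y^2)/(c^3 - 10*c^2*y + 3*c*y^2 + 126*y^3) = c*(-c + 8*y)/(-c^2 + 3*c*y + 18*y^2)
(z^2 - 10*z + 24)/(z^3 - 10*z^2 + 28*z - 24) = (z - 4)/(z^2 - 4*z + 4)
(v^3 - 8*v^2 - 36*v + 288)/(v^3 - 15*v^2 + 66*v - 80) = (v^2 - 36)/(v^2 - 7*v + 10)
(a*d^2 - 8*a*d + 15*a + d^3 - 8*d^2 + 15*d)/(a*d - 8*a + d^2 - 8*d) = (d^2 - 8*d + 15)/(d - 8)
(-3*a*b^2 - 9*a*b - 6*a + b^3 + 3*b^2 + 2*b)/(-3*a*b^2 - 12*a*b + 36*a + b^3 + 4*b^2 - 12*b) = (b^2 + 3*b + 2)/(b^2 + 4*b - 12)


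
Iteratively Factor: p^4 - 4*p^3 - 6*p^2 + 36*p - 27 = (p - 3)*(p^3 - p^2 - 9*p + 9) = (p - 3)*(p - 1)*(p^2 - 9) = (p - 3)^2*(p - 1)*(p + 3)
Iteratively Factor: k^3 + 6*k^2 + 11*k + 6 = (k + 2)*(k^2 + 4*k + 3) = (k + 2)*(k + 3)*(k + 1)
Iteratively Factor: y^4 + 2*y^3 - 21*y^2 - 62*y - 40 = (y - 5)*(y^3 + 7*y^2 + 14*y + 8) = (y - 5)*(y + 4)*(y^2 + 3*y + 2) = (y - 5)*(y + 1)*(y + 4)*(y + 2)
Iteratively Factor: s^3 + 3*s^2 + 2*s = (s + 2)*(s^2 + s) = s*(s + 2)*(s + 1)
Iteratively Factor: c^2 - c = (c - 1)*(c)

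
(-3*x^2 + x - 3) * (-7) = 21*x^2 - 7*x + 21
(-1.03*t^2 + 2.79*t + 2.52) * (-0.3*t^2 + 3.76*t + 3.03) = 0.309*t^4 - 4.7098*t^3 + 6.6135*t^2 + 17.9289*t + 7.6356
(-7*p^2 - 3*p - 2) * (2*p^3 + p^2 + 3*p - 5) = -14*p^5 - 13*p^4 - 28*p^3 + 24*p^2 + 9*p + 10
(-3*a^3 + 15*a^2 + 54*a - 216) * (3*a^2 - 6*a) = -9*a^5 + 63*a^4 + 72*a^3 - 972*a^2 + 1296*a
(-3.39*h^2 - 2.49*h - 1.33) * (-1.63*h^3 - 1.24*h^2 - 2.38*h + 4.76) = 5.5257*h^5 + 8.2623*h^4 + 13.3237*h^3 - 8.561*h^2 - 8.687*h - 6.3308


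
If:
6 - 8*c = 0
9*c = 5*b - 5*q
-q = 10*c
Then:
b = -123/20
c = 3/4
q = -15/2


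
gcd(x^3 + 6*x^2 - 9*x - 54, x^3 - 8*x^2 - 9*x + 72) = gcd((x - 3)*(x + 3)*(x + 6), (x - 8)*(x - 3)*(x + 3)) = x^2 - 9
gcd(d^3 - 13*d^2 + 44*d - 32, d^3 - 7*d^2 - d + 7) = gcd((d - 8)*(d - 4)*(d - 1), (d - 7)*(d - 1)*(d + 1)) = d - 1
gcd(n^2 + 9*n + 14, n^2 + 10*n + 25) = 1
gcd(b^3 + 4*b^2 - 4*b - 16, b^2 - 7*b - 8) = 1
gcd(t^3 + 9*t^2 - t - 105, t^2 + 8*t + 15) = t + 5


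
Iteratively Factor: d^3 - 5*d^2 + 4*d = (d - 1)*(d^2 - 4*d) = (d - 4)*(d - 1)*(d)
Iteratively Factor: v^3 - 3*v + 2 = (v + 2)*(v^2 - 2*v + 1) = (v - 1)*(v + 2)*(v - 1)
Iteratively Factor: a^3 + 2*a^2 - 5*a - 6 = (a - 2)*(a^2 + 4*a + 3) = (a - 2)*(a + 1)*(a + 3)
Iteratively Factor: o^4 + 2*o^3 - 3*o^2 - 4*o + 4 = (o - 1)*(o^3 + 3*o^2 - 4) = (o - 1)^2*(o^2 + 4*o + 4) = (o - 1)^2*(o + 2)*(o + 2)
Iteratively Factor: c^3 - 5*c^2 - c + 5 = (c - 5)*(c^2 - 1) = (c - 5)*(c - 1)*(c + 1)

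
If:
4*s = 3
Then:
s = 3/4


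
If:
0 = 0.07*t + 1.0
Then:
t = -14.29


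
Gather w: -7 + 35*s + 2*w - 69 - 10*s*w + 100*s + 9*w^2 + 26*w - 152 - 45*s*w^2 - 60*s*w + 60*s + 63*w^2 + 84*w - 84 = 195*s + w^2*(72 - 45*s) + w*(112 - 70*s) - 312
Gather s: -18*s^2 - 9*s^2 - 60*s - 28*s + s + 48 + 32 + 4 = -27*s^2 - 87*s + 84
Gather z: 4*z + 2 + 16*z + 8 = 20*z + 10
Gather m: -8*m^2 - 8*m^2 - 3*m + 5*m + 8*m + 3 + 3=-16*m^2 + 10*m + 6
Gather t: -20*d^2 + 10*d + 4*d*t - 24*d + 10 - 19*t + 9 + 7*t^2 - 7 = -20*d^2 - 14*d + 7*t^2 + t*(4*d - 19) + 12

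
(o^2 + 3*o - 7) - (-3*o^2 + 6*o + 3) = 4*o^2 - 3*o - 10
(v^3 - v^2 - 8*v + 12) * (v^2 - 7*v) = v^5 - 8*v^4 - v^3 + 68*v^2 - 84*v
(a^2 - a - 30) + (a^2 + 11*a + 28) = 2*a^2 + 10*a - 2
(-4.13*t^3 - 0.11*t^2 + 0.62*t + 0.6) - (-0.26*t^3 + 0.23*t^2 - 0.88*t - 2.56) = -3.87*t^3 - 0.34*t^2 + 1.5*t + 3.16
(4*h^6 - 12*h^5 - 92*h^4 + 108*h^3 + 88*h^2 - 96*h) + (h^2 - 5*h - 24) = 4*h^6 - 12*h^5 - 92*h^4 + 108*h^3 + 89*h^2 - 101*h - 24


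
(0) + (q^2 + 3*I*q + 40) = q^2 + 3*I*q + 40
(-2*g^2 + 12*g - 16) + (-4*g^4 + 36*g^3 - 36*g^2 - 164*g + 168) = -4*g^4 + 36*g^3 - 38*g^2 - 152*g + 152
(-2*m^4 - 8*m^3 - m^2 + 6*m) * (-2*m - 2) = 4*m^5 + 20*m^4 + 18*m^3 - 10*m^2 - 12*m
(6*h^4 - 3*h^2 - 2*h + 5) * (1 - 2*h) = -12*h^5 + 6*h^4 + 6*h^3 + h^2 - 12*h + 5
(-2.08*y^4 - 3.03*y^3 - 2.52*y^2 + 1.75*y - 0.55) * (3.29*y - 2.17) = -6.8432*y^5 - 5.4551*y^4 - 1.7157*y^3 + 11.2259*y^2 - 5.607*y + 1.1935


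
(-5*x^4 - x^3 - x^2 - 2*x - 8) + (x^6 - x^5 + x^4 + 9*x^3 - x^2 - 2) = x^6 - x^5 - 4*x^4 + 8*x^3 - 2*x^2 - 2*x - 10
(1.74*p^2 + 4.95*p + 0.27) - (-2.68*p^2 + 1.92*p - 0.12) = 4.42*p^2 + 3.03*p + 0.39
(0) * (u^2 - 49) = 0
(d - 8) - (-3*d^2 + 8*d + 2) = 3*d^2 - 7*d - 10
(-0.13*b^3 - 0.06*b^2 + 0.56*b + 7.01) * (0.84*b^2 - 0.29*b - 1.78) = -0.1092*b^5 - 0.0127*b^4 + 0.7192*b^3 + 5.8328*b^2 - 3.0297*b - 12.4778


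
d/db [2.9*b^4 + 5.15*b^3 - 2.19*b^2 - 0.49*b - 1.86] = 11.6*b^3 + 15.45*b^2 - 4.38*b - 0.49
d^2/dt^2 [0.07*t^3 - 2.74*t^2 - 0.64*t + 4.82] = 0.42*t - 5.48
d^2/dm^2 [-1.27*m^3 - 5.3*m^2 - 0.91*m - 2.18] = -7.62*m - 10.6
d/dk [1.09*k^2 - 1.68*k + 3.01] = 2.18*k - 1.68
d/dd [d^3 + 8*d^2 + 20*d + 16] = 3*d^2 + 16*d + 20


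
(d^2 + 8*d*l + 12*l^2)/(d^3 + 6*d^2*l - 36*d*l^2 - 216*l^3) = (d + 2*l)/(d^2 - 36*l^2)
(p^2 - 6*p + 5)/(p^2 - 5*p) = (p - 1)/p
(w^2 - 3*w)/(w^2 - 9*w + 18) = w/(w - 6)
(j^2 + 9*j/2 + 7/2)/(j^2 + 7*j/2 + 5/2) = (2*j + 7)/(2*j + 5)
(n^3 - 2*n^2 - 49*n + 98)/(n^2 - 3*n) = (n^3 - 2*n^2 - 49*n + 98)/(n*(n - 3))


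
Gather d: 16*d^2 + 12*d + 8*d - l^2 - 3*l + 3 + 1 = 16*d^2 + 20*d - l^2 - 3*l + 4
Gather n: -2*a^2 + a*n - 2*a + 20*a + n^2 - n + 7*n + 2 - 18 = -2*a^2 + 18*a + n^2 + n*(a + 6) - 16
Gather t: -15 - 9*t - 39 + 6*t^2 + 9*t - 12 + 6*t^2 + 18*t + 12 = 12*t^2 + 18*t - 54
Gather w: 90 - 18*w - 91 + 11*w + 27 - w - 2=24 - 8*w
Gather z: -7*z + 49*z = 42*z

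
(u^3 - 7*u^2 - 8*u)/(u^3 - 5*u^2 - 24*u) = (u + 1)/(u + 3)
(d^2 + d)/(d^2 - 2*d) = (d + 1)/(d - 2)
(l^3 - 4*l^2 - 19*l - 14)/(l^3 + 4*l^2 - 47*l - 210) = (l^2 + 3*l + 2)/(l^2 + 11*l + 30)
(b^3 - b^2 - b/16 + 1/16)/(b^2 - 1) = (b^2 - 1/16)/(b + 1)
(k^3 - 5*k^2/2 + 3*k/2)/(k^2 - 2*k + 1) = k*(2*k - 3)/(2*(k - 1))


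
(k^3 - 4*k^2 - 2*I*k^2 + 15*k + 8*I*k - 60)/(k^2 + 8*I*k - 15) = (k^2 - k*(4 + 5*I) + 20*I)/(k + 5*I)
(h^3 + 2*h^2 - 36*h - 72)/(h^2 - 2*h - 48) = (h^2 - 4*h - 12)/(h - 8)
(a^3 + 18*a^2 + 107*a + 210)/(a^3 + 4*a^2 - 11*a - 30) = (a^2 + 13*a + 42)/(a^2 - a - 6)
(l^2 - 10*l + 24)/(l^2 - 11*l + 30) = (l - 4)/(l - 5)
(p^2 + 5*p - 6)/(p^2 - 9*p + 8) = (p + 6)/(p - 8)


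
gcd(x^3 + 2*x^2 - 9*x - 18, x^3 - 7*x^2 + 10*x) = 1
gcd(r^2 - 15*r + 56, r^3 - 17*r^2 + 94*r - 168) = r - 7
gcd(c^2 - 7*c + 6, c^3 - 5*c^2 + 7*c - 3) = c - 1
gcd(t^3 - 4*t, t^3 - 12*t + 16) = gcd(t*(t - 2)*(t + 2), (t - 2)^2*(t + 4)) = t - 2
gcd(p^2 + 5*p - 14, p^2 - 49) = p + 7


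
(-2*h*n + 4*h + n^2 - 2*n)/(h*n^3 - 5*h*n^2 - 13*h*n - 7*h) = (2*h*n - 4*h - n^2 + 2*n)/(h*(-n^3 + 5*n^2 + 13*n + 7))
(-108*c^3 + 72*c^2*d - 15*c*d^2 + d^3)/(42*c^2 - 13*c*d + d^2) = (-18*c^2 + 9*c*d - d^2)/(7*c - d)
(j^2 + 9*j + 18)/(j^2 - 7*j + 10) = (j^2 + 9*j + 18)/(j^2 - 7*j + 10)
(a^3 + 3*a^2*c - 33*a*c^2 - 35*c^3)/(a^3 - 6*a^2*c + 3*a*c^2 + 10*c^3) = (a + 7*c)/(a - 2*c)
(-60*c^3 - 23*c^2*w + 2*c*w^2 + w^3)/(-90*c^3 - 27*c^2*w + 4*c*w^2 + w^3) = (4*c + w)/(6*c + w)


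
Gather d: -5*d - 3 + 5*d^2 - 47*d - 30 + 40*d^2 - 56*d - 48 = 45*d^2 - 108*d - 81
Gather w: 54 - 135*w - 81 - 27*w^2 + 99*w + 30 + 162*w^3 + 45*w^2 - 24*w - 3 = 162*w^3 + 18*w^2 - 60*w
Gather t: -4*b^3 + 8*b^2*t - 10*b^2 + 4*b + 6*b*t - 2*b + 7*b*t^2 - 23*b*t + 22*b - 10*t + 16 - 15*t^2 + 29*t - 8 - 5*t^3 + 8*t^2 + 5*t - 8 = -4*b^3 - 10*b^2 + 24*b - 5*t^3 + t^2*(7*b - 7) + t*(8*b^2 - 17*b + 24)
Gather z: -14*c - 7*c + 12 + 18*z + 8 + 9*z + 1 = -21*c + 27*z + 21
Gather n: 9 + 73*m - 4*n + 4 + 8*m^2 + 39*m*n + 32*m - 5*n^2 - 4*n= 8*m^2 + 105*m - 5*n^2 + n*(39*m - 8) + 13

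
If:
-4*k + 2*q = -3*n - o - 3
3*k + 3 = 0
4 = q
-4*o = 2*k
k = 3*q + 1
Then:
No Solution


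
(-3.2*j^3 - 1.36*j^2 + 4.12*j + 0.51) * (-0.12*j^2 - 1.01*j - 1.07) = 0.384*j^5 + 3.3952*j^4 + 4.3032*j^3 - 2.7672*j^2 - 4.9235*j - 0.5457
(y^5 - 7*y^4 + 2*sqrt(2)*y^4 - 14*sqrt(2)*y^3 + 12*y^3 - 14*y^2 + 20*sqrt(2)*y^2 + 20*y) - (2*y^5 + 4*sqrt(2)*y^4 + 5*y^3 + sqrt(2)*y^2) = -y^5 - 7*y^4 - 2*sqrt(2)*y^4 - 14*sqrt(2)*y^3 + 7*y^3 - 14*y^2 + 19*sqrt(2)*y^2 + 20*y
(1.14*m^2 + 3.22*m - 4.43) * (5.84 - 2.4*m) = -2.736*m^3 - 1.0704*m^2 + 29.4368*m - 25.8712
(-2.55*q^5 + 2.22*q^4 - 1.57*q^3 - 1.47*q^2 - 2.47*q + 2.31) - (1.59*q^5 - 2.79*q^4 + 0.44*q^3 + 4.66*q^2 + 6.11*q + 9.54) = -4.14*q^5 + 5.01*q^4 - 2.01*q^3 - 6.13*q^2 - 8.58*q - 7.23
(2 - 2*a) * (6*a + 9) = -12*a^2 - 6*a + 18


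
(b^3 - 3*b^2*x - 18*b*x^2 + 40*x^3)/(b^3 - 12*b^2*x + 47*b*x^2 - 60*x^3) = (b^2 + 2*b*x - 8*x^2)/(b^2 - 7*b*x + 12*x^2)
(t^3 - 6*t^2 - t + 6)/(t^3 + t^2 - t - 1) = (t - 6)/(t + 1)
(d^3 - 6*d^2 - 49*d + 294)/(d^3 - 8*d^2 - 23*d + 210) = (d + 7)/(d + 5)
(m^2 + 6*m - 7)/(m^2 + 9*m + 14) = (m - 1)/(m + 2)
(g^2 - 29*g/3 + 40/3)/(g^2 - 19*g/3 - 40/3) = (3*g - 5)/(3*g + 5)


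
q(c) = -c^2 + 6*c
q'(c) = 6 - 2*c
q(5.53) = 2.60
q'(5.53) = -5.06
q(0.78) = 4.07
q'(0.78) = 4.44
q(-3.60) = -34.56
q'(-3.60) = 13.20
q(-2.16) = -17.63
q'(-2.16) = 10.32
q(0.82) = 4.25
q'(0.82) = 4.36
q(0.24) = 1.38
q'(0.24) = 5.52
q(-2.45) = -20.70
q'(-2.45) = 10.90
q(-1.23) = -8.89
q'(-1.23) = 8.46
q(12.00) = -72.00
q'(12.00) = -18.00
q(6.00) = 0.00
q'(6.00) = -6.00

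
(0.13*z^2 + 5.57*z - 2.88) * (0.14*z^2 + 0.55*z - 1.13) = 0.0182*z^4 + 0.8513*z^3 + 2.5134*z^2 - 7.8781*z + 3.2544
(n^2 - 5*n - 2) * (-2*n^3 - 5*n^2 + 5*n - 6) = -2*n^5 + 5*n^4 + 34*n^3 - 21*n^2 + 20*n + 12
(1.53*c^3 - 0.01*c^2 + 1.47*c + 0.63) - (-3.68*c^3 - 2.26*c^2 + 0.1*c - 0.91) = 5.21*c^3 + 2.25*c^2 + 1.37*c + 1.54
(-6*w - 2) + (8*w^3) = 8*w^3 - 6*w - 2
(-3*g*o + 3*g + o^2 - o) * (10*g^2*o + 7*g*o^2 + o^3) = -30*g^3*o^2 + 30*g^3*o - 11*g^2*o^3 + 11*g^2*o^2 + 4*g*o^4 - 4*g*o^3 + o^5 - o^4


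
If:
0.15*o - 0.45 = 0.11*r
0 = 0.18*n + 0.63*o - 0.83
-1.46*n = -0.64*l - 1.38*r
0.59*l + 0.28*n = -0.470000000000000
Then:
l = -0.04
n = -1.60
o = 1.77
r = -1.67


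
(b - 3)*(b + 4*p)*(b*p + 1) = b^3*p + 4*b^2*p^2 - 3*b^2*p + b^2 - 12*b*p^2 + 4*b*p - 3*b - 12*p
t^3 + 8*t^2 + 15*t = t*(t + 3)*(t + 5)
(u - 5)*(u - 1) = u^2 - 6*u + 5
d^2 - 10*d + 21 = (d - 7)*(d - 3)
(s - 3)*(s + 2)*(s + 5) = s^3 + 4*s^2 - 11*s - 30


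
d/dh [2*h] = 2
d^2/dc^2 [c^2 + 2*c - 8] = 2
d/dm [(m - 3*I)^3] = 3*(m - 3*I)^2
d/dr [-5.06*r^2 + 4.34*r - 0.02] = 4.34 - 10.12*r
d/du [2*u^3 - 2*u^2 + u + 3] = 6*u^2 - 4*u + 1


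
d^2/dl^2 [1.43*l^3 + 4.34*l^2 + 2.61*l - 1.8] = 8.58*l + 8.68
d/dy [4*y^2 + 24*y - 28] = 8*y + 24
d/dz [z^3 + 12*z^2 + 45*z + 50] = 3*z^2 + 24*z + 45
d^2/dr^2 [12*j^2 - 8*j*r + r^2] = 2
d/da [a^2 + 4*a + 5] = 2*a + 4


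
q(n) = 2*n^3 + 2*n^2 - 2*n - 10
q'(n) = 6*n^2 + 4*n - 2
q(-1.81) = -11.69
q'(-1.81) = 10.42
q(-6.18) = -393.31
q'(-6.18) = 202.43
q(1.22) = -5.83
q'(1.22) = 11.81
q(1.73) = 2.88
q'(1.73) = 22.88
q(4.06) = 148.69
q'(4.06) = 113.14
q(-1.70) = -10.65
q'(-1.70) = 8.54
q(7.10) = 792.44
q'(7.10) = 328.86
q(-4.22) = -116.25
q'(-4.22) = 87.97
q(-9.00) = -1288.00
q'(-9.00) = 448.00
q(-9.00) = -1288.00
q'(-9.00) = 448.00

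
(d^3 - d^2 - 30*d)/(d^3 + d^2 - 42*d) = (d + 5)/(d + 7)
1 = 1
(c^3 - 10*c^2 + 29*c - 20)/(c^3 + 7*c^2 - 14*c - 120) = (c^2 - 6*c + 5)/(c^2 + 11*c + 30)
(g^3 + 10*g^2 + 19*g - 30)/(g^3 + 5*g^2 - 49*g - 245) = (g^2 + 5*g - 6)/(g^2 - 49)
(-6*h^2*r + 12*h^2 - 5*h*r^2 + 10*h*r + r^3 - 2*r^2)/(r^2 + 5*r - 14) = (-6*h^2 - 5*h*r + r^2)/(r + 7)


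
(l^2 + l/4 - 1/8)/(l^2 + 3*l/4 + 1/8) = (4*l - 1)/(4*l + 1)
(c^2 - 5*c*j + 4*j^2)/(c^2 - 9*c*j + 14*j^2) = (c^2 - 5*c*j + 4*j^2)/(c^2 - 9*c*j + 14*j^2)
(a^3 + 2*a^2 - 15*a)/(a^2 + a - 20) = a*(a - 3)/(a - 4)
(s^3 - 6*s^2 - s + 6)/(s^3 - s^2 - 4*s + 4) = (s^2 - 5*s - 6)/(s^2 - 4)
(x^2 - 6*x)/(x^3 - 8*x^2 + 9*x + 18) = x/(x^2 - 2*x - 3)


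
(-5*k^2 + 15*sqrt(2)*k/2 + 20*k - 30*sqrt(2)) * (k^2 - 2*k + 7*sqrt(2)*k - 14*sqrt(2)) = -5*k^4 - 55*sqrt(2)*k^3/2 + 30*k^3 + 65*k^2 + 165*sqrt(2)*k^2 - 630*k - 220*sqrt(2)*k + 840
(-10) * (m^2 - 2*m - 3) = -10*m^2 + 20*m + 30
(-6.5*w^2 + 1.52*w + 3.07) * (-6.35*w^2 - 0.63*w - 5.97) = 41.275*w^4 - 5.557*w^3 + 18.3529*w^2 - 11.0085*w - 18.3279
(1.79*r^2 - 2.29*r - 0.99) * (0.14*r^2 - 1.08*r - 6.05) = 0.2506*r^4 - 2.2538*r^3 - 8.4949*r^2 + 14.9237*r + 5.9895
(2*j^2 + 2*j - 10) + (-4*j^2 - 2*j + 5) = -2*j^2 - 5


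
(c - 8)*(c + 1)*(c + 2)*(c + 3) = c^4 - 2*c^3 - 37*c^2 - 82*c - 48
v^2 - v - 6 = (v - 3)*(v + 2)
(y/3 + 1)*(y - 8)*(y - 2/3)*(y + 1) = y^4/3 - 14*y^3/9 - 79*y^2/9 - 14*y/9 + 16/3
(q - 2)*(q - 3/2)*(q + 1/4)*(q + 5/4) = q^4 - 2*q^3 - 31*q^2/16 + 109*q/32 + 15/16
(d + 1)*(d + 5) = d^2 + 6*d + 5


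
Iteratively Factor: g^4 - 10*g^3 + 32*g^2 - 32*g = (g - 4)*(g^3 - 6*g^2 + 8*g) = (g - 4)^2*(g^2 - 2*g) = g*(g - 4)^2*(g - 2)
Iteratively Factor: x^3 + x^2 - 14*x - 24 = (x + 2)*(x^2 - x - 12) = (x - 4)*(x + 2)*(x + 3)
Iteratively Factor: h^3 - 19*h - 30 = (h - 5)*(h^2 + 5*h + 6) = (h - 5)*(h + 2)*(h + 3)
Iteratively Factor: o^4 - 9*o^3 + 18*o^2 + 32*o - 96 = (o - 4)*(o^3 - 5*o^2 - 2*o + 24) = (o - 4)*(o - 3)*(o^2 - 2*o - 8) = (o - 4)^2*(o - 3)*(o + 2)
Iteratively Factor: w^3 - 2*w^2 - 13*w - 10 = (w + 2)*(w^2 - 4*w - 5) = (w + 1)*(w + 2)*(w - 5)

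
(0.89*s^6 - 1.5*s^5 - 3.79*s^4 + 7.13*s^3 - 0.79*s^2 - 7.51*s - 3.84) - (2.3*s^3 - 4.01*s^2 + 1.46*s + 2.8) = 0.89*s^6 - 1.5*s^5 - 3.79*s^4 + 4.83*s^3 + 3.22*s^2 - 8.97*s - 6.64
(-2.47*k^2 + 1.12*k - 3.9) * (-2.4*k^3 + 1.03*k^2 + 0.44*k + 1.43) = 5.928*k^5 - 5.2321*k^4 + 9.4268*k^3 - 7.0563*k^2 - 0.1144*k - 5.577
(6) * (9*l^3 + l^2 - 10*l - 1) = 54*l^3 + 6*l^2 - 60*l - 6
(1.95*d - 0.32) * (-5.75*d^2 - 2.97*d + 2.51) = -11.2125*d^3 - 3.9515*d^2 + 5.8449*d - 0.8032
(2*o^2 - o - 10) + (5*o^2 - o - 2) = 7*o^2 - 2*o - 12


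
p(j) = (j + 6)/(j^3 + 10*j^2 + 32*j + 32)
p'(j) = (j + 6)*(-3*j^2 - 20*j - 32)/(j^3 + 10*j^2 + 32*j + 32)^2 + 1/(j^3 + 10*j^2 + 32*j + 32) = 2*(-j^2 - 10*j - 20)/(j^5 + 16*j^4 + 100*j^3 + 304*j^2 + 448*j + 256)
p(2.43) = 0.05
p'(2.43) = -0.02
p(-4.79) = -0.69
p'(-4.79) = -2.58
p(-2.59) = -2.91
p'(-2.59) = -1.66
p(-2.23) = -5.23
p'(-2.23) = -18.22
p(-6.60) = 0.02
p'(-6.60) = -0.01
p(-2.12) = -9.15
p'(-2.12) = -68.86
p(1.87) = 0.06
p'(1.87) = -0.03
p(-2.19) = -6.12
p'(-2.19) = -27.06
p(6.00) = 0.02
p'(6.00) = 0.00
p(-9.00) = 0.02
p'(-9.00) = 0.00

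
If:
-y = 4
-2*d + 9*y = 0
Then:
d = -18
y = -4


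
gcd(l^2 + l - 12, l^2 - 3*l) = l - 3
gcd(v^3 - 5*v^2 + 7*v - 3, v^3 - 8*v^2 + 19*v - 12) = v^2 - 4*v + 3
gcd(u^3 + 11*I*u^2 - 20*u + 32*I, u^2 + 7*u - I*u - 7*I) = u - I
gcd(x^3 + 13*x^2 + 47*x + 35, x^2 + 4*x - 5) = x + 5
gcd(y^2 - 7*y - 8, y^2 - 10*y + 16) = y - 8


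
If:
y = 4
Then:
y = 4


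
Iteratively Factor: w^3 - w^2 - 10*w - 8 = (w - 4)*(w^2 + 3*w + 2) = (w - 4)*(w + 2)*(w + 1)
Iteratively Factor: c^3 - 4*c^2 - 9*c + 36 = (c - 3)*(c^2 - c - 12) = (c - 4)*(c - 3)*(c + 3)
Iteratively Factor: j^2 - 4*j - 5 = (j + 1)*(j - 5)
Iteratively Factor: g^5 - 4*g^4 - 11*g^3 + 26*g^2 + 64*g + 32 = (g + 1)*(g^4 - 5*g^3 - 6*g^2 + 32*g + 32) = (g - 4)*(g + 1)*(g^3 - g^2 - 10*g - 8) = (g - 4)*(g + 1)^2*(g^2 - 2*g - 8) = (g - 4)^2*(g + 1)^2*(g + 2)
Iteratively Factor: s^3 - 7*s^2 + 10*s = (s - 5)*(s^2 - 2*s) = s*(s - 5)*(s - 2)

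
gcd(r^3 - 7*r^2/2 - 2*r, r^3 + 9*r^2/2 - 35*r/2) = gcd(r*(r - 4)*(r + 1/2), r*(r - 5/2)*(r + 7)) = r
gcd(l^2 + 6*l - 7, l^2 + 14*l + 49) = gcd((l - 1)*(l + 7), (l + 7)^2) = l + 7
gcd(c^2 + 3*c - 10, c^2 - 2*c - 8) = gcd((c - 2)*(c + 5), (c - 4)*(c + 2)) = 1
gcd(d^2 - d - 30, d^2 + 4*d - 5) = d + 5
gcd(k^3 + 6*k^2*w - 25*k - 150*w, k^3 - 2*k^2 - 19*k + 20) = k - 5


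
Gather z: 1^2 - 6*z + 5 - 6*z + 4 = 10 - 12*z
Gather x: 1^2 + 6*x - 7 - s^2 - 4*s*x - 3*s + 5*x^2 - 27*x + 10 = -s^2 - 3*s + 5*x^2 + x*(-4*s - 21) + 4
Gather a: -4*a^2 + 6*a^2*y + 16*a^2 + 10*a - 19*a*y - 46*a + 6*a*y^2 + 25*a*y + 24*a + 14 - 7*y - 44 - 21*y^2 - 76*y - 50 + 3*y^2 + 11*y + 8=a^2*(6*y + 12) + a*(6*y^2 + 6*y - 12) - 18*y^2 - 72*y - 72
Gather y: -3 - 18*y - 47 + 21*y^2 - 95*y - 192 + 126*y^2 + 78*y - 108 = 147*y^2 - 35*y - 350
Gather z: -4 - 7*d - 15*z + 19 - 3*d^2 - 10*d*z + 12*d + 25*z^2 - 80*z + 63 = -3*d^2 + 5*d + 25*z^2 + z*(-10*d - 95) + 78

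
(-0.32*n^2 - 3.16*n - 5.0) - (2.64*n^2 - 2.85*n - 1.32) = -2.96*n^2 - 0.31*n - 3.68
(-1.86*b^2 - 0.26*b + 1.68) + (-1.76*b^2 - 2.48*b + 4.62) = -3.62*b^2 - 2.74*b + 6.3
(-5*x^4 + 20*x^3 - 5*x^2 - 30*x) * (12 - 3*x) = 15*x^5 - 120*x^4 + 255*x^3 + 30*x^2 - 360*x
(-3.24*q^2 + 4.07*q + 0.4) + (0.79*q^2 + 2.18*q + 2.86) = -2.45*q^2 + 6.25*q + 3.26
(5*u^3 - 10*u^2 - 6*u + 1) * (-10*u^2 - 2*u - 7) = -50*u^5 + 90*u^4 + 45*u^3 + 72*u^2 + 40*u - 7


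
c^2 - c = c*(c - 1)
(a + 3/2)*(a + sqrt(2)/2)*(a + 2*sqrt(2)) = a^3 + 3*a^2/2 + 5*sqrt(2)*a^2/2 + 2*a + 15*sqrt(2)*a/4 + 3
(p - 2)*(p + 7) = p^2 + 5*p - 14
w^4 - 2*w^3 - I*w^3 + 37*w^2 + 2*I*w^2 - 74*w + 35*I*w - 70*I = (w - 2)*(w - 7*I)*(w + I)*(w + 5*I)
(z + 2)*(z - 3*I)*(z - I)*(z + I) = z^4 + 2*z^3 - 3*I*z^3 + z^2 - 6*I*z^2 + 2*z - 3*I*z - 6*I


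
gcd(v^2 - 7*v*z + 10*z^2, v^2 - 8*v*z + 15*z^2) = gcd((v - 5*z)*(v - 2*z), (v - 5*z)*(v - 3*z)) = -v + 5*z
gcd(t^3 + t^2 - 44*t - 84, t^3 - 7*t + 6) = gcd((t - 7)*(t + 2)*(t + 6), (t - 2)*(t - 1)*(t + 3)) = 1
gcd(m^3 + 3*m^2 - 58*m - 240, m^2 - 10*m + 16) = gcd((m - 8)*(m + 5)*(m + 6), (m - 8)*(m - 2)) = m - 8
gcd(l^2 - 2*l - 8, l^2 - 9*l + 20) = l - 4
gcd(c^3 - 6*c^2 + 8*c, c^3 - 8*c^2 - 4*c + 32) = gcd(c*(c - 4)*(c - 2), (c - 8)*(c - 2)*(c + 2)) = c - 2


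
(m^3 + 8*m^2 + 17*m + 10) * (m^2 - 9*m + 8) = m^5 - m^4 - 47*m^3 - 79*m^2 + 46*m + 80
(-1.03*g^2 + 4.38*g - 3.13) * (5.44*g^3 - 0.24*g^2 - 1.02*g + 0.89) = -5.6032*g^5 + 24.0744*g^4 - 17.0278*g^3 - 4.6331*g^2 + 7.0908*g - 2.7857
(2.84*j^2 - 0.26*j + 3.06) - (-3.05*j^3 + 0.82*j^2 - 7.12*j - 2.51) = 3.05*j^3 + 2.02*j^2 + 6.86*j + 5.57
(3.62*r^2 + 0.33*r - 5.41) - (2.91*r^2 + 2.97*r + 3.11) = 0.71*r^2 - 2.64*r - 8.52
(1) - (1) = 0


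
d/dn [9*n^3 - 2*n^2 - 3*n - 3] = 27*n^2 - 4*n - 3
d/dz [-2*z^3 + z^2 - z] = -6*z^2 + 2*z - 1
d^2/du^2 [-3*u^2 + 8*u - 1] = -6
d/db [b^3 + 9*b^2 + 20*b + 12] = 3*b^2 + 18*b + 20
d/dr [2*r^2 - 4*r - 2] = 4*r - 4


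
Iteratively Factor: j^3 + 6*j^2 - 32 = (j + 4)*(j^2 + 2*j - 8) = (j + 4)^2*(j - 2)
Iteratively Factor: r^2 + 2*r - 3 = (r + 3)*(r - 1)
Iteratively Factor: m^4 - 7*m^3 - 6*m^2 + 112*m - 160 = (m - 2)*(m^3 - 5*m^2 - 16*m + 80) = (m - 4)*(m - 2)*(m^2 - m - 20) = (m - 4)*(m - 2)*(m + 4)*(m - 5)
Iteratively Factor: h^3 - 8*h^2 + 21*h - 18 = (h - 2)*(h^2 - 6*h + 9) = (h - 3)*(h - 2)*(h - 3)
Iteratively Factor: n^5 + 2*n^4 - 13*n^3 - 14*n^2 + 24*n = (n + 2)*(n^4 - 13*n^2 + 12*n) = (n + 2)*(n + 4)*(n^3 - 4*n^2 + 3*n) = n*(n + 2)*(n + 4)*(n^2 - 4*n + 3) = n*(n - 3)*(n + 2)*(n + 4)*(n - 1)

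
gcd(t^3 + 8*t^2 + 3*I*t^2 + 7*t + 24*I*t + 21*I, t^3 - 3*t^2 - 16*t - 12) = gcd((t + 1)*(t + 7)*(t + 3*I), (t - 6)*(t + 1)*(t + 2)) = t + 1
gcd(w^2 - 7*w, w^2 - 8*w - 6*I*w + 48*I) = 1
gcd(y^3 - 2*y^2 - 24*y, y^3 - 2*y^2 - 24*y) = y^3 - 2*y^2 - 24*y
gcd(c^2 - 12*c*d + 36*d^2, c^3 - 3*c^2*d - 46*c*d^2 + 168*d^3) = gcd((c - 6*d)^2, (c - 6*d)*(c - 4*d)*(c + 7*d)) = c - 6*d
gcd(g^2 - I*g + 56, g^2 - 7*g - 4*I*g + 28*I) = 1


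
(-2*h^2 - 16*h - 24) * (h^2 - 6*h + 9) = -2*h^4 - 4*h^3 + 54*h^2 - 216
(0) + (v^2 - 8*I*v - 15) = v^2 - 8*I*v - 15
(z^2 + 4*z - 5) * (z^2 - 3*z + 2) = z^4 + z^3 - 15*z^2 + 23*z - 10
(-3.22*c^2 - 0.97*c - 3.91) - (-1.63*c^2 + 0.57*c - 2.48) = -1.59*c^2 - 1.54*c - 1.43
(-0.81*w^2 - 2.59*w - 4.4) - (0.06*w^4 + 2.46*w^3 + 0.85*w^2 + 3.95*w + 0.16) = -0.06*w^4 - 2.46*w^3 - 1.66*w^2 - 6.54*w - 4.56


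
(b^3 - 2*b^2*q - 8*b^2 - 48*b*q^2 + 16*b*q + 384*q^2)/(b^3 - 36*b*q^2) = (-b^2 + 8*b*q + 8*b - 64*q)/(b*(-b + 6*q))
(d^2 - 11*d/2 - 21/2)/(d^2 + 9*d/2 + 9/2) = (d - 7)/(d + 3)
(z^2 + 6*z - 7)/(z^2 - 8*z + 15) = (z^2 + 6*z - 7)/(z^2 - 8*z + 15)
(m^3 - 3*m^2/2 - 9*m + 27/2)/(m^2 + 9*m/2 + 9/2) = (2*m^2 - 9*m + 9)/(2*m + 3)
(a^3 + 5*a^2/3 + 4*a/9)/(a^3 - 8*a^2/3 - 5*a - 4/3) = a*(3*a + 4)/(3*(a^2 - 3*a - 4))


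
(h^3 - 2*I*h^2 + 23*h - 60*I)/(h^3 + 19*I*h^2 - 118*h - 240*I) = (h^2 - 7*I*h - 12)/(h^2 + 14*I*h - 48)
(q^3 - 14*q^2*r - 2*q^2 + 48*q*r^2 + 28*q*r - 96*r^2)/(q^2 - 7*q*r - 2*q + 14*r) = (q^2 - 14*q*r + 48*r^2)/(q - 7*r)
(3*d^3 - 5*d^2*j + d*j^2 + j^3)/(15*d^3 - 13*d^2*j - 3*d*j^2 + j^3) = (d - j)/(5*d - j)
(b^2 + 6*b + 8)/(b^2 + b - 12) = (b + 2)/(b - 3)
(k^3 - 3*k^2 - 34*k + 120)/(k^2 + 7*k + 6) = (k^2 - 9*k + 20)/(k + 1)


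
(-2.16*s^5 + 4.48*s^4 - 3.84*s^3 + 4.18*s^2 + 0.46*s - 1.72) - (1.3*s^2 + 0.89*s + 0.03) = -2.16*s^5 + 4.48*s^4 - 3.84*s^3 + 2.88*s^2 - 0.43*s - 1.75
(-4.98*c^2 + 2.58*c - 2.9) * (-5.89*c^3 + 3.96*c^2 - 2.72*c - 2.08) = 29.3322*c^5 - 34.917*c^4 + 40.8434*c^3 - 8.1432*c^2 + 2.5216*c + 6.032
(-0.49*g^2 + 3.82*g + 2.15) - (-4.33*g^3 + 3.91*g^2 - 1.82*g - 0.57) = 4.33*g^3 - 4.4*g^2 + 5.64*g + 2.72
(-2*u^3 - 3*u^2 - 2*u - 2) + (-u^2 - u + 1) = -2*u^3 - 4*u^2 - 3*u - 1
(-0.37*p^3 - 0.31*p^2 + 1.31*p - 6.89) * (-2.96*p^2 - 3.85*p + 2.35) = 1.0952*p^5 + 2.3421*p^4 - 3.5536*p^3 + 14.6224*p^2 + 29.605*p - 16.1915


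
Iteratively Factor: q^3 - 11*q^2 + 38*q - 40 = (q - 2)*(q^2 - 9*q + 20) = (q - 5)*(q - 2)*(q - 4)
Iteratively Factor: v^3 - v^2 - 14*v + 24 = (v - 2)*(v^2 + v - 12) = (v - 2)*(v + 4)*(v - 3)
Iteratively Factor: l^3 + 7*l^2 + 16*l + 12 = (l + 3)*(l^2 + 4*l + 4) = (l + 2)*(l + 3)*(l + 2)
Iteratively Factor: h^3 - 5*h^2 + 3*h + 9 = (h + 1)*(h^2 - 6*h + 9) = (h - 3)*(h + 1)*(h - 3)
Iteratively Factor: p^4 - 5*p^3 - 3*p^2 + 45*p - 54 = (p - 2)*(p^3 - 3*p^2 - 9*p + 27) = (p - 3)*(p - 2)*(p^2 - 9) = (p - 3)*(p - 2)*(p + 3)*(p - 3)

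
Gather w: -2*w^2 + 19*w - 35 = -2*w^2 + 19*w - 35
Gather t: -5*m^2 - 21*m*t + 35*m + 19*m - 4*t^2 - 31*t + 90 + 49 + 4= -5*m^2 + 54*m - 4*t^2 + t*(-21*m - 31) + 143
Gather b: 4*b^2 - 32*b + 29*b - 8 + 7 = 4*b^2 - 3*b - 1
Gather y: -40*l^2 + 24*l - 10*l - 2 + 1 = -40*l^2 + 14*l - 1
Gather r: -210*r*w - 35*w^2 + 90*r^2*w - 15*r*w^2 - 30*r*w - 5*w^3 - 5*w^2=90*r^2*w + r*(-15*w^2 - 240*w) - 5*w^3 - 40*w^2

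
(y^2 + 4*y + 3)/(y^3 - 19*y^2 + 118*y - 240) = (y^2 + 4*y + 3)/(y^3 - 19*y^2 + 118*y - 240)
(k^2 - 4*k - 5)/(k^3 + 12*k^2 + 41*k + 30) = (k - 5)/(k^2 + 11*k + 30)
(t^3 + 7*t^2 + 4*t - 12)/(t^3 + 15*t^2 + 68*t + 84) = (t - 1)/(t + 7)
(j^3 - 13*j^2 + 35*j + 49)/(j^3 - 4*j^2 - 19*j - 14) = (j - 7)/(j + 2)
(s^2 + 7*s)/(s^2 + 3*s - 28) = s/(s - 4)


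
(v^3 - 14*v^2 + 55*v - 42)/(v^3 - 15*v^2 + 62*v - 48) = (v - 7)/(v - 8)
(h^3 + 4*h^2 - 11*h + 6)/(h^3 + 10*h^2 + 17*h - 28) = (h^2 + 5*h - 6)/(h^2 + 11*h + 28)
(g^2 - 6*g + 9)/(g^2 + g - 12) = (g - 3)/(g + 4)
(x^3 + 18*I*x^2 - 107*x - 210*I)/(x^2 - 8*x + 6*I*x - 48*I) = (x^2 + 12*I*x - 35)/(x - 8)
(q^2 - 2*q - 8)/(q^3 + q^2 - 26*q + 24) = (q + 2)/(q^2 + 5*q - 6)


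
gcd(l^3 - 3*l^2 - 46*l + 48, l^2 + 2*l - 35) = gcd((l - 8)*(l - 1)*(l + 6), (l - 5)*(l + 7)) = 1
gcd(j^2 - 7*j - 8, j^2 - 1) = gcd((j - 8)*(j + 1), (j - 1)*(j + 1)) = j + 1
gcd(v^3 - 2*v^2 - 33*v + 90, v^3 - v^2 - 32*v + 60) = v^2 + v - 30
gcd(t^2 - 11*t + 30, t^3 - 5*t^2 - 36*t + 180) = t^2 - 11*t + 30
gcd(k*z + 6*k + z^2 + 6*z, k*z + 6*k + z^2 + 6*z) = k*z + 6*k + z^2 + 6*z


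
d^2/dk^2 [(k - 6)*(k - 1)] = 2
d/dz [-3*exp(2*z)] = -6*exp(2*z)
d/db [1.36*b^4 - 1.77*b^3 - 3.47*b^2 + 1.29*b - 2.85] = 5.44*b^3 - 5.31*b^2 - 6.94*b + 1.29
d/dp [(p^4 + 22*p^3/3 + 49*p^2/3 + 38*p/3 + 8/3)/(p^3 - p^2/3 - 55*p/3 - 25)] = (9*p^6 - 6*p^5 - 664*p^4 - 3548*p^3 - 7679*p^2 - 7334*p - 2410)/(9*p^6 - 6*p^5 - 329*p^4 - 340*p^3 + 3175*p^2 + 8250*p + 5625)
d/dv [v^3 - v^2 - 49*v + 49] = 3*v^2 - 2*v - 49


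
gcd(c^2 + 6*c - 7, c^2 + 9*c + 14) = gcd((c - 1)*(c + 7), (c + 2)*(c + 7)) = c + 7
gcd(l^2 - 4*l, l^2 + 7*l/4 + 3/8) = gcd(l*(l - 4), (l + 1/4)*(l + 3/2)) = 1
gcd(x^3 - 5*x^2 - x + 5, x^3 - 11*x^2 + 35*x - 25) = x^2 - 6*x + 5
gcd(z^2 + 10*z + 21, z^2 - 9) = z + 3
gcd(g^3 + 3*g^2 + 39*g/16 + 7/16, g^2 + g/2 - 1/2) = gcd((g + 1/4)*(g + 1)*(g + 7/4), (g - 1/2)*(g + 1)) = g + 1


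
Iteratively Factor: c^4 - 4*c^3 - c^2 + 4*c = (c + 1)*(c^3 - 5*c^2 + 4*c) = (c - 1)*(c + 1)*(c^2 - 4*c) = c*(c - 1)*(c + 1)*(c - 4)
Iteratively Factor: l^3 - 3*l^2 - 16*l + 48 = (l - 4)*(l^2 + l - 12) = (l - 4)*(l - 3)*(l + 4)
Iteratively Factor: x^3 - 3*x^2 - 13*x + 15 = (x - 5)*(x^2 + 2*x - 3) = (x - 5)*(x + 3)*(x - 1)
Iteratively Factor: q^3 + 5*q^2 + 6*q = (q)*(q^2 + 5*q + 6) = q*(q + 2)*(q + 3)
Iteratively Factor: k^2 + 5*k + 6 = (k + 2)*(k + 3)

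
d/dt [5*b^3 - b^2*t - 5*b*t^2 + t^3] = -b^2 - 10*b*t + 3*t^2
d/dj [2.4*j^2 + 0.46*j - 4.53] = 4.8*j + 0.46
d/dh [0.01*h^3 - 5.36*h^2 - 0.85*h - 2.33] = 0.03*h^2 - 10.72*h - 0.85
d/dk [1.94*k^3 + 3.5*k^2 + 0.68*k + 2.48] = 5.82*k^2 + 7.0*k + 0.68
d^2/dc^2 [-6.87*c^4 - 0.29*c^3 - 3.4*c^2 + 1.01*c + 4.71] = -82.44*c^2 - 1.74*c - 6.8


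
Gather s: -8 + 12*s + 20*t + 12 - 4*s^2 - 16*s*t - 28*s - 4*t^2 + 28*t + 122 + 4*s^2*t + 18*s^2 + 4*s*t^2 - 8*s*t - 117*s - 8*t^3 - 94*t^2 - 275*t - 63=s^2*(4*t + 14) + s*(4*t^2 - 24*t - 133) - 8*t^3 - 98*t^2 - 227*t + 63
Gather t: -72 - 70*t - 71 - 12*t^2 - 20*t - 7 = -12*t^2 - 90*t - 150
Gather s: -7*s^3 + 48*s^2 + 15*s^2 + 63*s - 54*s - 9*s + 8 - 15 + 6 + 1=-7*s^3 + 63*s^2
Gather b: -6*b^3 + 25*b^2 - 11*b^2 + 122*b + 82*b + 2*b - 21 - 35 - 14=-6*b^3 + 14*b^2 + 206*b - 70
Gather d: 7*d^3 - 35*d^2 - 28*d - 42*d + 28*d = 7*d^3 - 35*d^2 - 42*d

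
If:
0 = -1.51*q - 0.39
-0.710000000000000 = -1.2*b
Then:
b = 0.59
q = -0.26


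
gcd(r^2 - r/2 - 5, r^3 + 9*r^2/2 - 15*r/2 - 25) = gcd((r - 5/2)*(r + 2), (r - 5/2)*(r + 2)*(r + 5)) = r^2 - r/2 - 5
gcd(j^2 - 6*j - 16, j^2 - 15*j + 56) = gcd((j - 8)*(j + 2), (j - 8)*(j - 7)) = j - 8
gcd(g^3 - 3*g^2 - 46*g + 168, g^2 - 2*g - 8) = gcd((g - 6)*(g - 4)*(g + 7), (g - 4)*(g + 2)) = g - 4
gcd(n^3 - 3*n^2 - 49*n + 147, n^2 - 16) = 1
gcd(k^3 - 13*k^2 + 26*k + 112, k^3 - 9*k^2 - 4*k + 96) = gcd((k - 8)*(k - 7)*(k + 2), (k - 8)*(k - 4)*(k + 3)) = k - 8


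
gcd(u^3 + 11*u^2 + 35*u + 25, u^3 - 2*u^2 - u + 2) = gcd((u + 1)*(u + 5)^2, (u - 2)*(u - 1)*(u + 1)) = u + 1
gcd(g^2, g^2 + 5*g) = g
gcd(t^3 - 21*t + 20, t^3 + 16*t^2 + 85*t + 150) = t + 5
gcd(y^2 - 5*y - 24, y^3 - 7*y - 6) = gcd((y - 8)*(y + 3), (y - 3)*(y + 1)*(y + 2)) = 1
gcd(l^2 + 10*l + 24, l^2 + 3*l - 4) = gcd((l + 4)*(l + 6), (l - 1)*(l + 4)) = l + 4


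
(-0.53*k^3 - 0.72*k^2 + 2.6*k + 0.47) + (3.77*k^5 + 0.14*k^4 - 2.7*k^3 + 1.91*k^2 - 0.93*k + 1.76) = 3.77*k^5 + 0.14*k^4 - 3.23*k^3 + 1.19*k^2 + 1.67*k + 2.23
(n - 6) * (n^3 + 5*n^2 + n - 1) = n^4 - n^3 - 29*n^2 - 7*n + 6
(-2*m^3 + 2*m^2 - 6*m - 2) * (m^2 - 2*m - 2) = -2*m^5 + 6*m^4 - 6*m^3 + 6*m^2 + 16*m + 4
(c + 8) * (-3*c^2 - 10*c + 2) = -3*c^3 - 34*c^2 - 78*c + 16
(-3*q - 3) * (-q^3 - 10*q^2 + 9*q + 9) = 3*q^4 + 33*q^3 + 3*q^2 - 54*q - 27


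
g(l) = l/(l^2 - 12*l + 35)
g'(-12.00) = 0.00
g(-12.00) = -0.04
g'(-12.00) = 0.00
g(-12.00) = -0.04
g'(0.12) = 0.03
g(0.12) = 0.00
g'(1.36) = 0.08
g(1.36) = 0.07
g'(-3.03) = 0.00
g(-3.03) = -0.04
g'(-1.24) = 0.01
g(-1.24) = -0.02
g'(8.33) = -1.75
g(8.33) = 1.88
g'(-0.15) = 0.03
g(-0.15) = -0.00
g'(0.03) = 0.03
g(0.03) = 0.00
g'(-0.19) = 0.03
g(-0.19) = -0.01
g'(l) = l*(12 - 2*l)/(l^2 - 12*l + 35)^2 + 1/(l^2 - 12*l + 35)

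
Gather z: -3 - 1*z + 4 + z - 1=0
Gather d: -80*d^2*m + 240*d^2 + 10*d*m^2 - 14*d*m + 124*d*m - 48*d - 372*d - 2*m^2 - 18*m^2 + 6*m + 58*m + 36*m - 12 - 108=d^2*(240 - 80*m) + d*(10*m^2 + 110*m - 420) - 20*m^2 + 100*m - 120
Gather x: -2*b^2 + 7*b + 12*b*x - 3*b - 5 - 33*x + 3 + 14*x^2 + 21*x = -2*b^2 + 4*b + 14*x^2 + x*(12*b - 12) - 2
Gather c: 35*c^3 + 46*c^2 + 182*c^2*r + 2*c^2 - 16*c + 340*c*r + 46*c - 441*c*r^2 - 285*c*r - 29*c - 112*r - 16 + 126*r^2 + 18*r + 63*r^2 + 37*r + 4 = 35*c^3 + c^2*(182*r + 48) + c*(-441*r^2 + 55*r + 1) + 189*r^2 - 57*r - 12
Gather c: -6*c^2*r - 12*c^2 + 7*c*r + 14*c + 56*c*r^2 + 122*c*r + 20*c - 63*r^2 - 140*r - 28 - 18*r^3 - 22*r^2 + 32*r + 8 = c^2*(-6*r - 12) + c*(56*r^2 + 129*r + 34) - 18*r^3 - 85*r^2 - 108*r - 20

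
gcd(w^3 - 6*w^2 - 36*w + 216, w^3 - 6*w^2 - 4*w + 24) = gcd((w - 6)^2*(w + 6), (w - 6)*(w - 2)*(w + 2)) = w - 6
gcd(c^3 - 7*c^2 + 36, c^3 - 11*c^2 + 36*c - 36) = c^2 - 9*c + 18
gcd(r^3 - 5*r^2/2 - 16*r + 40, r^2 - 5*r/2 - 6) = r - 4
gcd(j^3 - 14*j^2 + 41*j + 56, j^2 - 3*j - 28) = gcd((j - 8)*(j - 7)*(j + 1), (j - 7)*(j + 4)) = j - 7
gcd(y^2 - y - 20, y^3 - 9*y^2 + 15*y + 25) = y - 5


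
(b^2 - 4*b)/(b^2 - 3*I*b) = (b - 4)/(b - 3*I)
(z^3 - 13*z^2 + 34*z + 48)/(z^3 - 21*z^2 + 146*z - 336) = (z + 1)/(z - 7)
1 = 1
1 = 1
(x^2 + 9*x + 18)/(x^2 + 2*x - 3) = (x + 6)/(x - 1)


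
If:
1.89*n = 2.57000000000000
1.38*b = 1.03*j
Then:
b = 0.746376811594203*j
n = 1.36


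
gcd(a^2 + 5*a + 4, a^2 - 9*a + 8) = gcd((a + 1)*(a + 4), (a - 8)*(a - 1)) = 1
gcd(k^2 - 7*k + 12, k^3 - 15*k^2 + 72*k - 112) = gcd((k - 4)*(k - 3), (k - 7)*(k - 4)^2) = k - 4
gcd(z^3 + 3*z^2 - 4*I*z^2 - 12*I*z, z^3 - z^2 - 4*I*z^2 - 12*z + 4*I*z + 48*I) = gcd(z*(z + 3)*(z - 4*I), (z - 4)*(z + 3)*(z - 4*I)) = z^2 + z*(3 - 4*I) - 12*I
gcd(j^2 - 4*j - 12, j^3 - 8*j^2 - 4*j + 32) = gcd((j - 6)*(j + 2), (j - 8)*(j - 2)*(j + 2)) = j + 2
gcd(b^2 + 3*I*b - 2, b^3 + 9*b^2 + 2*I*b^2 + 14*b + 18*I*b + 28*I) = b + 2*I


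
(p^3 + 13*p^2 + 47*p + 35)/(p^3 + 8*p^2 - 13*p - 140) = (p + 1)/(p - 4)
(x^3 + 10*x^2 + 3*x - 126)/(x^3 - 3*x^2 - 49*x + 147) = (x + 6)/(x - 7)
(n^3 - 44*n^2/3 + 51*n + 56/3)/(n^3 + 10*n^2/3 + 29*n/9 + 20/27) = 9*(n^2 - 15*n + 56)/(9*n^2 + 27*n + 20)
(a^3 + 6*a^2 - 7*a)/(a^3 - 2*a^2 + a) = (a + 7)/(a - 1)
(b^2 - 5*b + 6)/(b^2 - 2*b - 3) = (b - 2)/(b + 1)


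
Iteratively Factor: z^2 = (z)*(z)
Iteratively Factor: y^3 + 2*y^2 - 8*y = (y - 2)*(y^2 + 4*y) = (y - 2)*(y + 4)*(y)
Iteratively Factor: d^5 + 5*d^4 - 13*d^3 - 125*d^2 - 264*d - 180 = (d + 3)*(d^4 + 2*d^3 - 19*d^2 - 68*d - 60) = (d + 3)^2*(d^3 - d^2 - 16*d - 20) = (d + 2)*(d + 3)^2*(d^2 - 3*d - 10) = (d - 5)*(d + 2)*(d + 3)^2*(d + 2)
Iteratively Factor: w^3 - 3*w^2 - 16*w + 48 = (w - 4)*(w^2 + w - 12) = (w - 4)*(w - 3)*(w + 4)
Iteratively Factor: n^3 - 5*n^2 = (n)*(n^2 - 5*n) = n*(n - 5)*(n)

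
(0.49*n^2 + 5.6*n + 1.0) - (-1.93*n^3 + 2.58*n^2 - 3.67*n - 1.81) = 1.93*n^3 - 2.09*n^2 + 9.27*n + 2.81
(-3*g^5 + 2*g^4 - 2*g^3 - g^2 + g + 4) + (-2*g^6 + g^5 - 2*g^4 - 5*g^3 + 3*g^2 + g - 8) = -2*g^6 - 2*g^5 - 7*g^3 + 2*g^2 + 2*g - 4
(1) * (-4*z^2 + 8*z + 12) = -4*z^2 + 8*z + 12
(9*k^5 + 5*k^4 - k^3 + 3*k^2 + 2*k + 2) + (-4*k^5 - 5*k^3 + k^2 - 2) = 5*k^5 + 5*k^4 - 6*k^3 + 4*k^2 + 2*k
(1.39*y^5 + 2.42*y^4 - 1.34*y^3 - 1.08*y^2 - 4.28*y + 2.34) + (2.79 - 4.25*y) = 1.39*y^5 + 2.42*y^4 - 1.34*y^3 - 1.08*y^2 - 8.53*y + 5.13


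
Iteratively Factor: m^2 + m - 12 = (m - 3)*(m + 4)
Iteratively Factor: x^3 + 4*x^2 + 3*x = (x + 3)*(x^2 + x) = (x + 1)*(x + 3)*(x)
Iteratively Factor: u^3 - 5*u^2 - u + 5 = (u + 1)*(u^2 - 6*u + 5) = (u - 5)*(u + 1)*(u - 1)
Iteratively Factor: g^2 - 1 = (g + 1)*(g - 1)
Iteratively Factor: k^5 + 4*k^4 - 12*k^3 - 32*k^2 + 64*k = (k - 2)*(k^4 + 6*k^3 - 32*k) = (k - 2)^2*(k^3 + 8*k^2 + 16*k) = (k - 2)^2*(k + 4)*(k^2 + 4*k) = (k - 2)^2*(k + 4)^2*(k)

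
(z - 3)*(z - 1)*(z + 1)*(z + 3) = z^4 - 10*z^2 + 9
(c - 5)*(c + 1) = c^2 - 4*c - 5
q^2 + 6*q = q*(q + 6)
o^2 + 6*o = o*(o + 6)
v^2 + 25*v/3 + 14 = (v + 7/3)*(v + 6)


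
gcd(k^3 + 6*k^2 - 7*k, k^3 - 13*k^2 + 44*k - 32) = k - 1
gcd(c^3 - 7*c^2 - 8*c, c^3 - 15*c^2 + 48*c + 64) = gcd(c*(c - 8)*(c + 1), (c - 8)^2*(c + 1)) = c^2 - 7*c - 8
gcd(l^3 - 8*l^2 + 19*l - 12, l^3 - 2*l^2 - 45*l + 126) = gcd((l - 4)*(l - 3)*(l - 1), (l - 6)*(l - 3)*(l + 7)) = l - 3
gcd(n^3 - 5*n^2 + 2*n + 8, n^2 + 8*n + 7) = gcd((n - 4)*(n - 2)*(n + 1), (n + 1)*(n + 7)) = n + 1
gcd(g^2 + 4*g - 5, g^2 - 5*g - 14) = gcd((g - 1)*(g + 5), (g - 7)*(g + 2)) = 1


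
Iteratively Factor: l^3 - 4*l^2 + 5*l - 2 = (l - 1)*(l^2 - 3*l + 2) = (l - 2)*(l - 1)*(l - 1)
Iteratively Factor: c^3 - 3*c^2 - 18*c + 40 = (c - 5)*(c^2 + 2*c - 8) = (c - 5)*(c - 2)*(c + 4)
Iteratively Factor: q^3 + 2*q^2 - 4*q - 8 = (q + 2)*(q^2 - 4) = (q - 2)*(q + 2)*(q + 2)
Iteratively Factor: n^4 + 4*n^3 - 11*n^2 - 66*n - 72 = (n + 3)*(n^3 + n^2 - 14*n - 24) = (n + 2)*(n + 3)*(n^2 - n - 12) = (n - 4)*(n + 2)*(n + 3)*(n + 3)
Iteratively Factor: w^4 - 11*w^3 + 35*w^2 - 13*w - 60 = (w + 1)*(w^3 - 12*w^2 + 47*w - 60) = (w - 3)*(w + 1)*(w^2 - 9*w + 20) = (w - 4)*(w - 3)*(w + 1)*(w - 5)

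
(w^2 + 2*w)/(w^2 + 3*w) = (w + 2)/(w + 3)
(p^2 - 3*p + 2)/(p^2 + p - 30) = (p^2 - 3*p + 2)/(p^2 + p - 30)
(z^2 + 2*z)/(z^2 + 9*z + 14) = z/(z + 7)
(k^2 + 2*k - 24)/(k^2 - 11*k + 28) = (k + 6)/(k - 7)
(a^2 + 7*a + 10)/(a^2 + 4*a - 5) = (a + 2)/(a - 1)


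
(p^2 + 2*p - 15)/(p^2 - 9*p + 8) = (p^2 + 2*p - 15)/(p^2 - 9*p + 8)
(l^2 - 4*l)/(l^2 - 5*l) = (l - 4)/(l - 5)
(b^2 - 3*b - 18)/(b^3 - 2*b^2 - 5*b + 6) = (b^2 - 3*b - 18)/(b^3 - 2*b^2 - 5*b + 6)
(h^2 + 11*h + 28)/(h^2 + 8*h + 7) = (h + 4)/(h + 1)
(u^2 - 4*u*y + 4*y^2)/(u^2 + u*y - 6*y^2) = (u - 2*y)/(u + 3*y)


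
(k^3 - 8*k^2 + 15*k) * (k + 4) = k^4 - 4*k^3 - 17*k^2 + 60*k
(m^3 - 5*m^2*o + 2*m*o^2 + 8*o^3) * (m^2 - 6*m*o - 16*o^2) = m^5 - 11*m^4*o + 16*m^3*o^2 + 76*m^2*o^3 - 80*m*o^4 - 128*o^5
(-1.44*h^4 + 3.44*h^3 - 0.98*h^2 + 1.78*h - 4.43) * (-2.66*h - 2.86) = 3.8304*h^5 - 5.032*h^4 - 7.2316*h^3 - 1.932*h^2 + 6.693*h + 12.6698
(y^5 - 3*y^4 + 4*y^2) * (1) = y^5 - 3*y^4 + 4*y^2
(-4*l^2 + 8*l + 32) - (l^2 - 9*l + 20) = -5*l^2 + 17*l + 12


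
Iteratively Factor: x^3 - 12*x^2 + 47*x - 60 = (x - 4)*(x^2 - 8*x + 15) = (x - 5)*(x - 4)*(x - 3)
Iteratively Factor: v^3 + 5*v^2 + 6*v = (v + 2)*(v^2 + 3*v) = (v + 2)*(v + 3)*(v)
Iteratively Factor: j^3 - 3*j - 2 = (j - 2)*(j^2 + 2*j + 1) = (j - 2)*(j + 1)*(j + 1)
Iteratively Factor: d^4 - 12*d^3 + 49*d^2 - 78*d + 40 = (d - 4)*(d^3 - 8*d^2 + 17*d - 10) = (d - 5)*(d - 4)*(d^2 - 3*d + 2) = (d - 5)*(d - 4)*(d - 1)*(d - 2)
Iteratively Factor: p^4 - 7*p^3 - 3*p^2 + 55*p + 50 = (p - 5)*(p^3 - 2*p^2 - 13*p - 10) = (p - 5)^2*(p^2 + 3*p + 2) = (p - 5)^2*(p + 2)*(p + 1)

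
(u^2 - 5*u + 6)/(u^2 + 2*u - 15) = (u - 2)/(u + 5)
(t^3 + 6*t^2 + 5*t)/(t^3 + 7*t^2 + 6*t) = (t + 5)/(t + 6)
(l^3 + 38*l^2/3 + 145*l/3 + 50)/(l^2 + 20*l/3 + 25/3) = l + 6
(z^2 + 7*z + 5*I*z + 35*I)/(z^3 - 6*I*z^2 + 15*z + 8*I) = (z^2 + z*(7 + 5*I) + 35*I)/(z^3 - 6*I*z^2 + 15*z + 8*I)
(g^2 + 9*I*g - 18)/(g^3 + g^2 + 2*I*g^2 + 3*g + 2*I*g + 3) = (g + 6*I)/(g^2 + g*(1 - I) - I)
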